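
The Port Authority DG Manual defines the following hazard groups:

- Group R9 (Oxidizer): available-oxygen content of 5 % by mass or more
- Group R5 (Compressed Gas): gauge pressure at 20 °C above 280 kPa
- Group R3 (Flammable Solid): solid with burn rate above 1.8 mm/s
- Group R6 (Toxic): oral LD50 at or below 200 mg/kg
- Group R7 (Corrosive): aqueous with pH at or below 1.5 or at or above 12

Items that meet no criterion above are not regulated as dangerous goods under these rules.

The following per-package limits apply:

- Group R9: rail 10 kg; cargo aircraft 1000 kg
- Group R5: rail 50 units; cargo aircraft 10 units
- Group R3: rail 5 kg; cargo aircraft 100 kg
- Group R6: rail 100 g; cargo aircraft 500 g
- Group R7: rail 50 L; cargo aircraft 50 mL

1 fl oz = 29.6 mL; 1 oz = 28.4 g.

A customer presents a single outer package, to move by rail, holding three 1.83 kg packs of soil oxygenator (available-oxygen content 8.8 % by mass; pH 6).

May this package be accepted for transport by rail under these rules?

Yes

Soil oxygenator: available-oxygen content 8.8 % by mass ≥ 5 % by mass → Group R9 (Oxidizer).
Group R9 quantity: three 1.83 kg packs = 5.49 kg.
5.49 kg ≤ 10 kg (rail limit, Group R9) — within limit.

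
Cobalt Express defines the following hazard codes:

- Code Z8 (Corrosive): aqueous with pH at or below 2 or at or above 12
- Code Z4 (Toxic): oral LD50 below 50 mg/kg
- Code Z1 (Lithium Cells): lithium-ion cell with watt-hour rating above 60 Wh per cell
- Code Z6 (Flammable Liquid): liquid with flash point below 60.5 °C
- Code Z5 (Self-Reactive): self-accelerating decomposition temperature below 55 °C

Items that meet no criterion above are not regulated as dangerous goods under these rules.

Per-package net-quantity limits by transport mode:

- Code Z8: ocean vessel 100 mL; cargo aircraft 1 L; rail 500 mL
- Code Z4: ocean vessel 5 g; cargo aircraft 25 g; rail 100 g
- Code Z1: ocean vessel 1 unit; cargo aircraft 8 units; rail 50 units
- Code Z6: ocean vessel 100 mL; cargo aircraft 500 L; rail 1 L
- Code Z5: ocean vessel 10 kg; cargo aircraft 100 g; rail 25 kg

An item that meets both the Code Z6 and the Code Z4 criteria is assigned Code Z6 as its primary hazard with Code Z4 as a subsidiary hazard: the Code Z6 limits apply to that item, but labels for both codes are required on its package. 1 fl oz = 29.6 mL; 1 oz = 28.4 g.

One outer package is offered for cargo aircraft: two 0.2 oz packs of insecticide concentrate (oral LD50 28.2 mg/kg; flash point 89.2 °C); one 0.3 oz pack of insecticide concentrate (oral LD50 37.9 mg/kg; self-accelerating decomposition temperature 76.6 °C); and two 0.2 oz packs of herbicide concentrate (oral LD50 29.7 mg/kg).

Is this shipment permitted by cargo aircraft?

No

With oral LD50 28.2 mg/kg (< 50 mg/kg), the insecticide concentrate falls in Code Z4.
With oral LD50 37.9 mg/kg (< 50 mg/kg), the insecticide concentrate falls in Code Z4.
Oral LD50 29.7 mg/kg meets the Code Z4 criterion (Toxic), so the herbicide concentrate is Code Z4.
Code Z4 net quantity: (two 0.2 oz packs = 11.36 g) + (one 0.3 oz pack = 8.52 g) + (two 0.2 oz packs = 11.36 g) = 31.24 g.
That exceeds the Code Z4 cargo aircraft limit of 25 g.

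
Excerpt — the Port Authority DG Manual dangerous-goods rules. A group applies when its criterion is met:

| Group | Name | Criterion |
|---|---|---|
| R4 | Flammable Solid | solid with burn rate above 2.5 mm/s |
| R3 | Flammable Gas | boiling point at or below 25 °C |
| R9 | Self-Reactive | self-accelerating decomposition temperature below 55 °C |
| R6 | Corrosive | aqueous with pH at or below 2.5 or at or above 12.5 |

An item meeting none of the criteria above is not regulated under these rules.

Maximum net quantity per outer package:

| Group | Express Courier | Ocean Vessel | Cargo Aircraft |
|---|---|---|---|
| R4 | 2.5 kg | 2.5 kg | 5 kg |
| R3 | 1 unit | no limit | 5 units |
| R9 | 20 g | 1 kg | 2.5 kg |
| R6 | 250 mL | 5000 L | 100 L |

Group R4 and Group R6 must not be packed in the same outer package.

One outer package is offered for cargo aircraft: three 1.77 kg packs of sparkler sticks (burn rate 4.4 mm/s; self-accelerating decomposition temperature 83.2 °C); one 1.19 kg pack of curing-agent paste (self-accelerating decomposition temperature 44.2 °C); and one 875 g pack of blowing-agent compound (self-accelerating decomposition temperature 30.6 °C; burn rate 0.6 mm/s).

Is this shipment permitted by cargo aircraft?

No

The sparkler sticks have burn rate 4.4 mm/s, which is > 2.5 mm/s, so they are Group R4 (Flammable Solid).
The curing-agent paste has self-accelerating decomposition temperature 44.2 °C, which is < 55 °C, so it is Group R9 (Self-Reactive).
Blowing-agent compound: self-accelerating decomposition temperature 30.6 °C < 55 °C → Group R9 (Self-Reactive).
Total Group R9: 1.19 kg + 875 g = 2.065 kg.
2.065 kg ≤ 2.5 kg (cargo aircraft limit, Group R9) — within limit.
Group R4 quantity: three 1.77 kg packs = 5.31 kg.
5.31 kg > 5 kg (cargo aircraft limit, Group R4) — over the limit.
The segregation rule (Group R4 with Group R6) does not apply to Group R9 with Group R4.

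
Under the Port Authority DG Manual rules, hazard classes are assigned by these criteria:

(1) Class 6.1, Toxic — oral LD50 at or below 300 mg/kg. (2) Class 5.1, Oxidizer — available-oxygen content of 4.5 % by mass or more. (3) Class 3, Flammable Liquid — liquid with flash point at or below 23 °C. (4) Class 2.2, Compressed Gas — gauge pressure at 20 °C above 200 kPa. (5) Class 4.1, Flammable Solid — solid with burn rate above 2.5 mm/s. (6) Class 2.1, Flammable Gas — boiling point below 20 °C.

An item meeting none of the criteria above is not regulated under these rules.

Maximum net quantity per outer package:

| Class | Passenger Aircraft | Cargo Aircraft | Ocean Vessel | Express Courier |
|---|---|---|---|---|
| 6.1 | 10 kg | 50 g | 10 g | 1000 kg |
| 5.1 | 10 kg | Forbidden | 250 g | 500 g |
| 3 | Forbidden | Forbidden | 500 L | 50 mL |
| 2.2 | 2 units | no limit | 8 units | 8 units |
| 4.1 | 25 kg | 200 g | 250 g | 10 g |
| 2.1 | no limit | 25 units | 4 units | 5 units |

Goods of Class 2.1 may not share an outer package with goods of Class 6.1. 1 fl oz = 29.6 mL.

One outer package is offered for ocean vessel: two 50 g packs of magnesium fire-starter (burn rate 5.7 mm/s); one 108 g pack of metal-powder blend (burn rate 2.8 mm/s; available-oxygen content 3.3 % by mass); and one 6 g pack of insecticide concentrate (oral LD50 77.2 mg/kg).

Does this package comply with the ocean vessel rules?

The magnesium fire-starter has burn rate 5.7 mm/s, which is > 2.5 mm/s, so it is Class 4.1 (Flammable Solid).
Metal-powder blend: burn rate 2.8 mm/s > 2.5 mm/s → Class 4.1 (Flammable Solid).
Oral LD50 77.2 mg/kg meets the Class 6.1 criterion (Toxic), so the insecticide concentrate is Class 6.1.
Total Class 4.1: (two 50 g packs = 100 g) + 108 g = 208 g.
208 g ≤ 250 g (ocean vessel limit, Class 4.1) — within limit.
Class 6.1 quantity: 6 g.
6 g is within the ocean vessel limit of 10 g for Class 6.1.
The segregation rule (Class 2.1 with Class 6.1) does not apply to Class 4.1 with Class 6.1.
Every hazard class is within its ocean vessel limit and no segregation rule is violated.

Yes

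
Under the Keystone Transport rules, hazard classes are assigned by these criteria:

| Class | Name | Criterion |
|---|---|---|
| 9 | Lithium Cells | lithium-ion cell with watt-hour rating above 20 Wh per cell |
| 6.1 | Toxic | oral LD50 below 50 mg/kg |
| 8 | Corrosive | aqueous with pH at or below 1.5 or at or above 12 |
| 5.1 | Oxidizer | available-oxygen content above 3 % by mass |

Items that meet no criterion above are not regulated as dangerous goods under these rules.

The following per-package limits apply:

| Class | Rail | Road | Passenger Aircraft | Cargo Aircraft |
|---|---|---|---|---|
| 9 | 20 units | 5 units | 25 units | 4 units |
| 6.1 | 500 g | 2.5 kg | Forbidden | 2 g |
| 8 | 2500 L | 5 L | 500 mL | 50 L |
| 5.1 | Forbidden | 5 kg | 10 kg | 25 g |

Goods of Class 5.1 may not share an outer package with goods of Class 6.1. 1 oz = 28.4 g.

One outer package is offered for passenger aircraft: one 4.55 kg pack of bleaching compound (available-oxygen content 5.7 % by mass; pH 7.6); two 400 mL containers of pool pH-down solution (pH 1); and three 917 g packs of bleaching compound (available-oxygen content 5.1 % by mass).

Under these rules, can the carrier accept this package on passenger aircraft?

No

Bleaching compound: available-oxygen content 5.7 % by mass > 3 % by mass → Class 5.1 (Oxidizer).
pH 1 meets the Class 8 criterion (Corrosive), so the pool pH-down solution is Class 8.
With available-oxygen content 5.1 % by mass (> 3 % by mass), the bleaching compound falls in Class 5.1.
Total Class 5.1: 4.55 kg + (three 917 g packs = 2.751 kg) = 7.301 kg.
7.301 kg ≤ 10 kg (passenger aircraft limit, Class 5.1) — within limit.
Class 8 quantity: two 400 mL containers = 800 mL.
800 mL exceeds the passenger aircraft limit of 500 mL for Class 8.
The segregation rule (Class 5.1 with Class 6.1) does not apply to Class 5.1 with Class 8.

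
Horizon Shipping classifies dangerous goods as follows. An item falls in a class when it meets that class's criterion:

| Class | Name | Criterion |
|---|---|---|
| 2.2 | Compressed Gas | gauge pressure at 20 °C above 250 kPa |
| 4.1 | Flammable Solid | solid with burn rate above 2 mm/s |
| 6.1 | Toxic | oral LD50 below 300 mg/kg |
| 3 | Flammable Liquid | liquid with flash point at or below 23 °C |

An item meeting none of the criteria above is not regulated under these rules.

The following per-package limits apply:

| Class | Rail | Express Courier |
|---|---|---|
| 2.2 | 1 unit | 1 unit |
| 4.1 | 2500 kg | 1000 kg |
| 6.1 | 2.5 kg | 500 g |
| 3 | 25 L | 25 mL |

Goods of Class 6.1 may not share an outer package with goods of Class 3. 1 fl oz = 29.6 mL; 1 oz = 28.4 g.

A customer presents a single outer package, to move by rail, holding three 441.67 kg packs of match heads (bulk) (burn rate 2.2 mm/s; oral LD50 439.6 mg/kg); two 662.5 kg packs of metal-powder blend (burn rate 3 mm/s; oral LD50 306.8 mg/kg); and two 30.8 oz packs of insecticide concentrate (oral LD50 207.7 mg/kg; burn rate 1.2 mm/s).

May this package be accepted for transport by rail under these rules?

No

Match heads (bulk): burn rate 2.2 mm/s > 2 mm/s → Class 4.1 (Flammable Solid).
With burn rate 3 mm/s (> 2 mm/s), the metal-powder blend falls in Class 4.1.
Oral LD50 207.7 mg/kg meets the Class 6.1 criterion (Toxic), so the insecticide concentrate is Class 6.1.
Class 6.1 quantity: two 30.8 oz packs = 1749.44 g.
That is within the Class 6.1 rail limit of 2.5 kg.
Total Class 4.1: (three 441.67 kg packs = 1325.01 kg) + (two 662.5 kg packs = 1325 kg) = 2650.01 kg.
2650.01 kg > 2500 kg (rail limit, Class 4.1) — over the limit.
The segregation rule (Class 6.1 with Class 3) does not apply to Class 6.1 with Class 4.1.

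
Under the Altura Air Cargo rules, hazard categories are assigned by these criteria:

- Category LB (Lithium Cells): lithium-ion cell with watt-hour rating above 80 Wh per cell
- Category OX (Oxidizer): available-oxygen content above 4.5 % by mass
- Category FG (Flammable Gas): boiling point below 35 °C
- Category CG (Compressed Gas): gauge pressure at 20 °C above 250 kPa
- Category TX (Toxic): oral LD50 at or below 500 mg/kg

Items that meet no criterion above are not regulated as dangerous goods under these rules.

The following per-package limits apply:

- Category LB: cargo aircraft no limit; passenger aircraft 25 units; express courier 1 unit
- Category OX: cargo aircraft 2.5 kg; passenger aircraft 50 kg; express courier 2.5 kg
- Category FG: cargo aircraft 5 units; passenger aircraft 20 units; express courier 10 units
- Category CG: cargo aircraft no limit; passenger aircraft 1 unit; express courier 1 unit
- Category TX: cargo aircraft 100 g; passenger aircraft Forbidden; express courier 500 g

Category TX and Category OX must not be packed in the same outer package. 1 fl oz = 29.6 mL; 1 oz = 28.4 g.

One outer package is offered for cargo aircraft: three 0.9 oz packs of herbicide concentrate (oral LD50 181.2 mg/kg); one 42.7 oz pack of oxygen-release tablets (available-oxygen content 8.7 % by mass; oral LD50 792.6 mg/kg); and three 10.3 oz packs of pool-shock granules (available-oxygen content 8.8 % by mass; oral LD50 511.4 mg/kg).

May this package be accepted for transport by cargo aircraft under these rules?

Herbicide concentrate: oral LD50 181.2 mg/kg ≤ 500 mg/kg → Category TX (Toxic).
Available-oxygen content 8.7 % by mass meets the Category OX criterion (Oxidizer), so the oxygen-release tablets are Category OX.
With available-oxygen content 8.8 % by mass (> 4.5 % by mass), the pool-shock granules fall in Category OX.
Category TX quantity: three 0.9 oz packs = 76.68 g.
That is within the Category TX cargo aircraft limit of 100 g.
Category OX net quantity: (one 42.7 oz pack = 1212.68 g) + (three 10.3 oz packs = 877.56 g) = 2090.24 g.
That is within the Category OX cargo aircraft limit of 2.5 kg.
Category TX and Category OX may not share an outer package.

No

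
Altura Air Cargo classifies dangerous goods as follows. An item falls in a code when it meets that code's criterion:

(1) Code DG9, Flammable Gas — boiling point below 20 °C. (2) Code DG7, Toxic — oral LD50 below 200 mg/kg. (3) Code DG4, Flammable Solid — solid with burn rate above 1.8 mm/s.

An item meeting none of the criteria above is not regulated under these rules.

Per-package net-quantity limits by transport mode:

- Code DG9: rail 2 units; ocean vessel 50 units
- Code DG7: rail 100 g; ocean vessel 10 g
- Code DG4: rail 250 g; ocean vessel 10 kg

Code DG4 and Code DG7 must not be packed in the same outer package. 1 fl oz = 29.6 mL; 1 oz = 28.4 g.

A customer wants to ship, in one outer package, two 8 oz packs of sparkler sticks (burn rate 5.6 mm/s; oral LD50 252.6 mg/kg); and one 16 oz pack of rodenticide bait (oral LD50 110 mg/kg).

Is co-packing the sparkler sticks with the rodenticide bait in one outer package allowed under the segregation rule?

Sparkler sticks: burn rate 5.6 mm/s > 1.8 mm/s → Code DG4 (Flammable Solid).
Rodenticide bait: oral LD50 110 mg/kg < 200 mg/kg → Code DG7 (Toxic).
Code DG4 and Code DG7 may not share an outer package.

No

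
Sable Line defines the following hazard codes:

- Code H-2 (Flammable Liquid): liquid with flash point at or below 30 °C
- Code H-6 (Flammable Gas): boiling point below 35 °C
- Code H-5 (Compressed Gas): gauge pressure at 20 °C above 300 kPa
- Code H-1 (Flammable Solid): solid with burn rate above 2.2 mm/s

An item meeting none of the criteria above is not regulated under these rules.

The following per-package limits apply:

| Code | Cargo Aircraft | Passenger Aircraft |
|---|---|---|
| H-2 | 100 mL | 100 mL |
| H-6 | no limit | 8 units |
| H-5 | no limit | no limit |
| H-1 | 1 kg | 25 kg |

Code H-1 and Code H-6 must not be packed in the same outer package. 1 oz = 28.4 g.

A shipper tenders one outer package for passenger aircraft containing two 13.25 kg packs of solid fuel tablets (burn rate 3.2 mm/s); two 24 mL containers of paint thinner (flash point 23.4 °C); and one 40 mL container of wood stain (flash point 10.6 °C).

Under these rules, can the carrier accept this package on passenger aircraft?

No

With burn rate 3.2 mm/s (> 2.2 mm/s), the solid fuel tablets fall in Code H-1.
The paint thinner has flash point 23.4 °C, which is ≤ 30 °C, so it is Code H-2 (Flammable Liquid).
Flash point 10.6 °C meets the Code H-2 criterion (Flammable Liquid), so the wood stain is Code H-2.
Code H-1 quantity: two 13.25 kg packs = 26.5 kg.
That exceeds the Code H-1 passenger aircraft limit of 25 kg.
Code H-2 net quantity: (two 24 mL containers = 48 mL) + 40 mL = 88 mL.
That is within the Code H-2 passenger aircraft limit of 100 mL.
The segregation rule (Code H-1 with Code H-6) does not apply to Code H-1 with Code H-2.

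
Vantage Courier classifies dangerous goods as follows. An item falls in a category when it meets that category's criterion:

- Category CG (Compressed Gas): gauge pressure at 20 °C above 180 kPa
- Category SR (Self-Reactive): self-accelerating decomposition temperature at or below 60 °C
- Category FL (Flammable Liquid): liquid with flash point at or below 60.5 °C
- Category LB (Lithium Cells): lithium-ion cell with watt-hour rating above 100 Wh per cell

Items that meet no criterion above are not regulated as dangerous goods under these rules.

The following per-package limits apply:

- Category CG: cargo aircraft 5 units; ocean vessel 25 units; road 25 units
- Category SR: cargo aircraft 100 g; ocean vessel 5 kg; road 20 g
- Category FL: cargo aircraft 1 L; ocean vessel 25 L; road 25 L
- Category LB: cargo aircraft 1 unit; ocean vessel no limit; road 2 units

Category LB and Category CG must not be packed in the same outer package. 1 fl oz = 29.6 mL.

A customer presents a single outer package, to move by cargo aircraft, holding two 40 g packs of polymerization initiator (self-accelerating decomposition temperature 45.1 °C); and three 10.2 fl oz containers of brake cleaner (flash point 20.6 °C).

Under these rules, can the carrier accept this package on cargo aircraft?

Yes

Self-accelerating decomposition temperature 45.1 °C meets the Category SR criterion (Self-Reactive), so the polymerization initiator is Category SR.
Flash point 20.6 °C meets the Category FL criterion (Flammable Liquid), so the brake cleaner is Category FL.
Category SR quantity: two 40 g packs = 80 g.
80 g ≤ 100 g (cargo aircraft limit, Category SR) — within limit.
Category FL quantity: three 10.2 fl oz containers = 905.76 mL.
905.76 mL is within the cargo aircraft limit of 1 L for Category FL.
The segregation rule (Category LB with Category CG) does not apply to Category SR with Category FL.
Every hazard category is within its cargo aircraft limit and no segregation rule is violated.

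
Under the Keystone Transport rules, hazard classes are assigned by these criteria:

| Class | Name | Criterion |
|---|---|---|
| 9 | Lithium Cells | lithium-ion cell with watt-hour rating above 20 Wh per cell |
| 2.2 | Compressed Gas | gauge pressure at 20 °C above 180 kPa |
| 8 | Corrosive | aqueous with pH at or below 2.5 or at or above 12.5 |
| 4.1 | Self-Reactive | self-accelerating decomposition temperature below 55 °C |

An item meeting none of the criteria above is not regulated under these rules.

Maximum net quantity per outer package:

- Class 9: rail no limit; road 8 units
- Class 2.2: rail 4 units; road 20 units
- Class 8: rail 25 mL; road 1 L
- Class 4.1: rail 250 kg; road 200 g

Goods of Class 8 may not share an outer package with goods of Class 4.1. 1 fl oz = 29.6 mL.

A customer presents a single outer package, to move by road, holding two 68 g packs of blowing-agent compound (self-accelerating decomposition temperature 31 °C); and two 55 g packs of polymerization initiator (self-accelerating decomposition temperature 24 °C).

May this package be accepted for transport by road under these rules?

With self-accelerating decomposition temperature 31 °C (< 55 °C), the blowing-agent compound falls in Class 4.1.
Self-accelerating decomposition temperature 24 °C meets the Class 4.1 criterion (Self-Reactive), so the polymerization initiator is Class 4.1.
Class 4.1 net quantity: (two 68 g packs = 136 g) + (two 55 g packs = 110 g) = 246 g.
That exceeds the Class 4.1 road limit of 200 g.

No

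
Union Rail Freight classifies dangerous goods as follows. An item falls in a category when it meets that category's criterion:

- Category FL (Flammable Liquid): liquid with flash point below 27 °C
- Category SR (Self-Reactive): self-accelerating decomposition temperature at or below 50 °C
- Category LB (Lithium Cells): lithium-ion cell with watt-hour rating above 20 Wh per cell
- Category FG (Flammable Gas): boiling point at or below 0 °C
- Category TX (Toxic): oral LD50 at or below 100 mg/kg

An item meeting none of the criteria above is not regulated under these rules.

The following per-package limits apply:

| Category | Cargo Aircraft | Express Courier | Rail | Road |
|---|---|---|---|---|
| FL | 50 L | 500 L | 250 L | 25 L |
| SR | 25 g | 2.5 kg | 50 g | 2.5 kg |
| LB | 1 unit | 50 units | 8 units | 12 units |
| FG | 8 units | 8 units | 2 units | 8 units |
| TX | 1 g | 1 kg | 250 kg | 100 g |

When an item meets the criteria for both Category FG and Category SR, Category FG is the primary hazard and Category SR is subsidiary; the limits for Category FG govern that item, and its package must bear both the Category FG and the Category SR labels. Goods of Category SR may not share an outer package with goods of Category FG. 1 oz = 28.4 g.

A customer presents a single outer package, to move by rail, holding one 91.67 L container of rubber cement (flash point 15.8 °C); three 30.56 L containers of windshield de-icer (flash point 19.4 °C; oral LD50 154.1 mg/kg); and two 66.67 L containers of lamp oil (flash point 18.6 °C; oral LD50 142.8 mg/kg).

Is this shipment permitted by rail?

No

Rubber cement: flash point 15.8 °C < 27 °C → Category FL (Flammable Liquid).
The windshield de-icer has flash point 19.4 °C, which is < 27 °C, so it is Category FL (Flammable Liquid).
With flash point 18.6 °C (< 27 °C), the lamp oil falls in Category FL.
Category FL net quantity: 91.67 L + (three 30.56 L containers = 91.68 L) + (two 66.67 L containers = 133.34 L) = 316.69 L.
316.69 L > 250 L (rail limit, Category FL) — over the limit.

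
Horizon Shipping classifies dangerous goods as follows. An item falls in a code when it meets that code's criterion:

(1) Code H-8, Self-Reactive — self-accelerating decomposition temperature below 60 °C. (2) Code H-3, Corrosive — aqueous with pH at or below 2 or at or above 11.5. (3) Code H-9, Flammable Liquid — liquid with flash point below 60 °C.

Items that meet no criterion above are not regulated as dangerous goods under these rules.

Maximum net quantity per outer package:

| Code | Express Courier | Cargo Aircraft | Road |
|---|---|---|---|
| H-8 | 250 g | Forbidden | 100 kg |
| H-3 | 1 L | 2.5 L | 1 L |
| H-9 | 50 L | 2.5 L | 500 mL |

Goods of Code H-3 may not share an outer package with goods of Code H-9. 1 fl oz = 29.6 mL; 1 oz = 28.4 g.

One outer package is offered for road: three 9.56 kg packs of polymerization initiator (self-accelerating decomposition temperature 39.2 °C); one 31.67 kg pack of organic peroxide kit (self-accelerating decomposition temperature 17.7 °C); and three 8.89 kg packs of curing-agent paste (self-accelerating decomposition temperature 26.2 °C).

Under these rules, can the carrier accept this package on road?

With self-accelerating decomposition temperature 39.2 °C (< 60 °C), the polymerization initiator falls in Code H-8.
Self-accelerating decomposition temperature 17.7 °C meets the Code H-8 criterion (Self-Reactive), so the organic peroxide kit is Code H-8.
Curing-agent paste: self-accelerating decomposition temperature 26.2 °C < 60 °C → Code H-8 (Self-Reactive).
Total Code H-8: (three 9.56 kg packs = 28.68 kg) + 31.67 kg + (three 8.89 kg packs = 26.67 kg) = 87.02 kg.
That is within the Code H-8 road limit of 100 kg.

Yes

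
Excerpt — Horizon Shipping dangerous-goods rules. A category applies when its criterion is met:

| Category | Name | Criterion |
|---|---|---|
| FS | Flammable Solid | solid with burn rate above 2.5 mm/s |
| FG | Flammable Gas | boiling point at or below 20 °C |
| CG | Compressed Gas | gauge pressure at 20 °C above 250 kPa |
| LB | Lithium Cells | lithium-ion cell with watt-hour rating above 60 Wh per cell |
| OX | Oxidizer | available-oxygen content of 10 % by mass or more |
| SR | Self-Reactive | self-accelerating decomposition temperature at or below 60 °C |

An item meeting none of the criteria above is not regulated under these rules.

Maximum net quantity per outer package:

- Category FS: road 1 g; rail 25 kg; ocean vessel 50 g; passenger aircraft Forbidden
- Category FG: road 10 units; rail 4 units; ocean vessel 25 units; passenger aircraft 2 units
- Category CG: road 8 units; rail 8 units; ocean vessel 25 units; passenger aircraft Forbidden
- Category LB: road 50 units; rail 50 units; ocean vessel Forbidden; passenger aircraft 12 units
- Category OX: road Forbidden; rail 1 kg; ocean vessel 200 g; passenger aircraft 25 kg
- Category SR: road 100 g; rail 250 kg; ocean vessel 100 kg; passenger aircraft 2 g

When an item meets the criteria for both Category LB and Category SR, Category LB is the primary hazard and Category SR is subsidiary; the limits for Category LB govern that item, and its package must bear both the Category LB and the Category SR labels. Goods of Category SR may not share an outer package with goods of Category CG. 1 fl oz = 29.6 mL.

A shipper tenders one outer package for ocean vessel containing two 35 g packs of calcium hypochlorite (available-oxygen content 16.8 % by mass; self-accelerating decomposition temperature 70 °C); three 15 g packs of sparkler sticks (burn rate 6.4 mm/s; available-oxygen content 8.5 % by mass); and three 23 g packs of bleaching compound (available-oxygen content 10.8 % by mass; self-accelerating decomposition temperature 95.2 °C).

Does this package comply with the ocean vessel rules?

Yes

Calcium hypochlorite: available-oxygen content 16.8 % by mass ≥ 10 % by mass → Category OX (Oxidizer).
With burn rate 6.4 mm/s (> 2.5 mm/s), the sparkler sticks fall in Category FS.
Available-oxygen content 10.8 % by mass meets the Category OX criterion (Oxidizer), so the bleaching compound is Category OX.
Category OX net quantity: (two 35 g packs = 70 g) + (three 23 g packs = 69 g) = 139 g.
That is within the Category OX ocean vessel limit of 200 g.
Category FS quantity: three 15 g packs = 45 g.
That is within the Category FS ocean vessel limit of 50 g.
The segregation rule (Category SR with Category CG) does not apply to Category OX with Category FS.
Every hazard category is within its ocean vessel limit and no segregation rule is violated.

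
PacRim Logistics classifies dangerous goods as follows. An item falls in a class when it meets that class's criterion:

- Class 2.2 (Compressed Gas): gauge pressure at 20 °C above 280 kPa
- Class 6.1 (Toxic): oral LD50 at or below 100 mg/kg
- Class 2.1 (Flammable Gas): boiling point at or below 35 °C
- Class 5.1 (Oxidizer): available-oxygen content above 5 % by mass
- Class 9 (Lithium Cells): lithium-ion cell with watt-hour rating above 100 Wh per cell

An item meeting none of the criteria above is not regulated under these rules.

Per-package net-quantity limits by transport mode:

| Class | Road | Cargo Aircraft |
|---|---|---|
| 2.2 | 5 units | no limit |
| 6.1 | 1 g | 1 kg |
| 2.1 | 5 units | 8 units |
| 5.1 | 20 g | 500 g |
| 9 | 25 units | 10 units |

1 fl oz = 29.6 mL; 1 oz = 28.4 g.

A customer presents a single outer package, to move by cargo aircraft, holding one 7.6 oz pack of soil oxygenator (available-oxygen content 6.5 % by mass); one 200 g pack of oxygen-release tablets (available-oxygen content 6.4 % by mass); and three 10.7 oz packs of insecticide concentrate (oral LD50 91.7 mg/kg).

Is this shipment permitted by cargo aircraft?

Available-oxygen content 6.5 % by mass meets the Class 5.1 criterion (Oxidizer), so the soil oxygenator is Class 5.1.
Oxygen-release tablets: available-oxygen content 6.4 % by mass > 5 % by mass → Class 5.1 (Oxidizer).
The insecticide concentrate has oral LD50 91.7 mg/kg, which is ≤ 100 mg/kg, so it is Class 6.1 (Toxic).
Class 5.1 net quantity: (one 7.6 oz pack = 215.84 g) + 200 g = 415.84 g.
415.84 g is within the cargo aircraft limit of 500 g for Class 5.1.
Class 6.1 quantity: three 10.7 oz packs = 911.64 g.
911.64 g is within the cargo aircraft limit of 1 kg for Class 6.1.
Every hazard class is within its cargo aircraft limit and no segregation rule is violated.

Yes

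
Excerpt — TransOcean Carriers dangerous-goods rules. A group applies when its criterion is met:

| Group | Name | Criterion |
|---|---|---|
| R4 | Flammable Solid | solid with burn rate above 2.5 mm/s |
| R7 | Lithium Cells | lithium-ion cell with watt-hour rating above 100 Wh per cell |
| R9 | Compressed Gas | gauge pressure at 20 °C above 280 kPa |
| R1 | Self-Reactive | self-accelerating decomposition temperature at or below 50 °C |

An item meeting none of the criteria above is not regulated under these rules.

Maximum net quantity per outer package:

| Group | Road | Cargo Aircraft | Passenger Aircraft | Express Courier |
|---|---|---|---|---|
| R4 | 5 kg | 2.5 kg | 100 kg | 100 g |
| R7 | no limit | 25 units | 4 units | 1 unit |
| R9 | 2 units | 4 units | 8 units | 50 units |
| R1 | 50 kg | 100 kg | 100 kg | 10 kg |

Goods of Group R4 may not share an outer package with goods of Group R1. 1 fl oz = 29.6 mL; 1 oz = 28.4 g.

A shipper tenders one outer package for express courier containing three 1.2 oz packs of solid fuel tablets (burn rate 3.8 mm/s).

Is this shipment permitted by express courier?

Burn rate 3.8 mm/s meets the Group R4 criterion (Flammable Solid), so the solid fuel tablets are Group R4.
Group R4 quantity: three 1.2 oz packs = 102.24 g.
102.24 g exceeds the express courier limit of 100 g for Group R4.

No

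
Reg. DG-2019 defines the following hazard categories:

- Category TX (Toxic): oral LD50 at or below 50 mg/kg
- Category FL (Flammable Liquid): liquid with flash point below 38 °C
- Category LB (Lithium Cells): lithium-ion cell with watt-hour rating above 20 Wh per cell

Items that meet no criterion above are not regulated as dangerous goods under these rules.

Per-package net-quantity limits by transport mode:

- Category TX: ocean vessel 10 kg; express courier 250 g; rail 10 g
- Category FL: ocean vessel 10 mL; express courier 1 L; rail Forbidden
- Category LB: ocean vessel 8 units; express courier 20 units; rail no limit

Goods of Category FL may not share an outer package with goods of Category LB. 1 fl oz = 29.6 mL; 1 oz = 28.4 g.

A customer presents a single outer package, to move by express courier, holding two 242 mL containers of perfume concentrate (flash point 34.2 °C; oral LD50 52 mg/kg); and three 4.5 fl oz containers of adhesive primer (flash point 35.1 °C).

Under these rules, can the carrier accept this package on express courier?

The perfume concentrate has flash point 34.2 °C, which is < 38 °C, so it is Category FL (Flammable Liquid).
Adhesive primer: flash point 35.1 °C < 38 °C → Category FL (Flammable Liquid).
Total Category FL: (two 242 mL containers = 484 mL) + (three 4.5 fl oz containers = 399.6 mL) = 883.6 mL.
883.6 mL is within the express courier limit of 1 L for Category FL.

Yes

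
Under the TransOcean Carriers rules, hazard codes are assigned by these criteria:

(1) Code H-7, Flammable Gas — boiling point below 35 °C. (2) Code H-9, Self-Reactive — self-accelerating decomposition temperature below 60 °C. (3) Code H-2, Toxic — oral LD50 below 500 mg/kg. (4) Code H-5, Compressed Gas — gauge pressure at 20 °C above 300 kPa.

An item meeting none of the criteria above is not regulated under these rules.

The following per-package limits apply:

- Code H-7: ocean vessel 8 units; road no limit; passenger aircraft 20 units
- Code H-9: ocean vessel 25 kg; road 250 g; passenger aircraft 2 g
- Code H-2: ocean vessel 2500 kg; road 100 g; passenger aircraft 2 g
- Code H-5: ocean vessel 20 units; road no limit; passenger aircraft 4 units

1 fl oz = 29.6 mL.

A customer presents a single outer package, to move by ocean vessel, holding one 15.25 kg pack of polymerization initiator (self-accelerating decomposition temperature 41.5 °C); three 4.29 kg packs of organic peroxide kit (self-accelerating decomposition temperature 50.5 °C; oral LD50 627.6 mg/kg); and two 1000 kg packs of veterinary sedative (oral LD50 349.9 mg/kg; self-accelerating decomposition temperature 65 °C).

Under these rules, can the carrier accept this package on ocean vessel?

Polymerization initiator: self-accelerating decomposition temperature 41.5 °C < 60 °C → Code H-9 (Self-Reactive).
The organic peroxide kit has self-accelerating decomposition temperature 50.5 °C, which is < 60 °C, so it is Code H-9 (Self-Reactive).
With oral LD50 349.9 mg/kg (< 500 mg/kg), the veterinary sedative falls in Code H-2.
Total Code H-9: 15.25 kg + (three 4.29 kg packs = 12.87 kg) = 28.12 kg.
That exceeds the Code H-9 ocean vessel limit of 25 kg.
Code H-2 quantity: two 1000 kg packs = 2000 kg.
2000 kg is within the ocean vessel limit of 2500 kg for Code H-2.

No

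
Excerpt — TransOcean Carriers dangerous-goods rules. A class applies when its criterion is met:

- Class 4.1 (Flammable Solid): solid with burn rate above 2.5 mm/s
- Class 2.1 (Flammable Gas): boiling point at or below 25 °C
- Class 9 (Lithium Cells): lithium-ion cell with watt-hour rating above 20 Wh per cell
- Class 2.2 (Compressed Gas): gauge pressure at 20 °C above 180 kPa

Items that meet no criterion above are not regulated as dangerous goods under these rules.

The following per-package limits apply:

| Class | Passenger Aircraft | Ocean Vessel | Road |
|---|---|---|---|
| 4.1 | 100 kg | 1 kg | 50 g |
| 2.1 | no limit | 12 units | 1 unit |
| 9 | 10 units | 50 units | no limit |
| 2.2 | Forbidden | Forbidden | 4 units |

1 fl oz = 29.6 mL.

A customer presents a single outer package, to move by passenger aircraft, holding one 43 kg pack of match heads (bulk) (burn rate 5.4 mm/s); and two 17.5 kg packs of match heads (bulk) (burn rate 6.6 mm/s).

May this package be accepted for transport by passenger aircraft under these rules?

Yes

With burn rate 5.4 mm/s (> 2.5 mm/s), the match heads (bulk) fall in Class 4.1.
The match heads (bulk) have burn rate 6.6 mm/s, which is > 2.5 mm/s, so they are Class 4.1 (Flammable Solid).
Class 4.1 net quantity: 43 kg + (two 17.5 kg packs = 35 kg) = 78 kg.
78 kg ≤ 100 kg (passenger aircraft limit, Class 4.1) — within limit.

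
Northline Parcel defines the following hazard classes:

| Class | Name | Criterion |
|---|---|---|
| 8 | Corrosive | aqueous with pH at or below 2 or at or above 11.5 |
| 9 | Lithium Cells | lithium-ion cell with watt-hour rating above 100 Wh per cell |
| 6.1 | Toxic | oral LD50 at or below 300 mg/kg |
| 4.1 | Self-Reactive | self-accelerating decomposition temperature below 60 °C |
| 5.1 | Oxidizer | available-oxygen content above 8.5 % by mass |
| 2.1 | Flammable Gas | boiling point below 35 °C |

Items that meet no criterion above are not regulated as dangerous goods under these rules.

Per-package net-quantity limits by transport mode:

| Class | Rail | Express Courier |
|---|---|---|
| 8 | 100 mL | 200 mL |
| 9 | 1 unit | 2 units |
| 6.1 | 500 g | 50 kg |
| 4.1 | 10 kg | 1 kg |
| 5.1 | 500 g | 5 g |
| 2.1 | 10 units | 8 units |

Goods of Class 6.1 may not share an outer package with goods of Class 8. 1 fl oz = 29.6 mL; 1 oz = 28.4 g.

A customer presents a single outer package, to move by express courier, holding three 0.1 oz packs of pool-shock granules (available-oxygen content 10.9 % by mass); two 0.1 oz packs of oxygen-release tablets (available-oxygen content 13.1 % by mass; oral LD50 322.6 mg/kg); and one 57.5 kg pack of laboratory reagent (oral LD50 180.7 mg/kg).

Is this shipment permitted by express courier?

Available-oxygen content 10.9 % by mass meets the Class 5.1 criterion (Oxidizer), so the pool-shock granules are Class 5.1.
Oxygen-release tablets: available-oxygen content 13.1 % by mass > 8.5 % by mass → Class 5.1 (Oxidizer).
Oral LD50 180.7 mg/kg meets the Class 6.1 criterion (Toxic), so the laboratory reagent is Class 6.1.
Class 6.1 quantity: 57.5 kg.
57.5 kg exceeds the express courier limit of 50 kg for Class 6.1.
Total Class 5.1: (three 0.1 oz packs = 8.52 g) + (two 0.1 oz packs = 5.68 g) = 14.2 g.
14.2 g exceeds the express courier limit of 5 g for Class 5.1.
The segregation rule (Class 6.1 with Class 8) does not apply to Class 6.1 with Class 5.1.

No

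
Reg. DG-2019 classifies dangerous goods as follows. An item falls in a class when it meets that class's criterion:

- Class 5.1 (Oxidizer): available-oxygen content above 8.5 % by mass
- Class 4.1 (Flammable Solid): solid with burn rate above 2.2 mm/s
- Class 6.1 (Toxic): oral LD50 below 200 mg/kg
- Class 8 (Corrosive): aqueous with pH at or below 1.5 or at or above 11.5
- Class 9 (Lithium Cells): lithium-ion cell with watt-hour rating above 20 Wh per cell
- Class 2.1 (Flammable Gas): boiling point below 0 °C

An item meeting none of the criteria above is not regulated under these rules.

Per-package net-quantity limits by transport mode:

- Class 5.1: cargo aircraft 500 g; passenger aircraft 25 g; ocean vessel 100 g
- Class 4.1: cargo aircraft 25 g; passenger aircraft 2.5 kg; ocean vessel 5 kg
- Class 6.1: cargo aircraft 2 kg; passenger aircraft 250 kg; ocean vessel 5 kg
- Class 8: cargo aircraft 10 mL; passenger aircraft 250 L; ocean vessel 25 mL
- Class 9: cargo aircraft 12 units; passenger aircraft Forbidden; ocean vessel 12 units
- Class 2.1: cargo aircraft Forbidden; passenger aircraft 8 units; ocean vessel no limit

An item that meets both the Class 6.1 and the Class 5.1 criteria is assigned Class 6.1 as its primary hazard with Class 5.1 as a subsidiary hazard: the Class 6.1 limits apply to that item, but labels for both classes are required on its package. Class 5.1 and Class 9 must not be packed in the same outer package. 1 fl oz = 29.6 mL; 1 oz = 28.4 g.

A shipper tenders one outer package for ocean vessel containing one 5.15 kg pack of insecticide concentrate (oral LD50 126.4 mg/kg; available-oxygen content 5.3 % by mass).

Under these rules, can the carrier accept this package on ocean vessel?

Insecticide concentrate: oral LD50 126.4 mg/kg < 200 mg/kg → Class 6.1 (Toxic).
Class 6.1 quantity: 5.15 kg.
5.15 kg exceeds the ocean vessel limit of 5 kg for Class 6.1.

No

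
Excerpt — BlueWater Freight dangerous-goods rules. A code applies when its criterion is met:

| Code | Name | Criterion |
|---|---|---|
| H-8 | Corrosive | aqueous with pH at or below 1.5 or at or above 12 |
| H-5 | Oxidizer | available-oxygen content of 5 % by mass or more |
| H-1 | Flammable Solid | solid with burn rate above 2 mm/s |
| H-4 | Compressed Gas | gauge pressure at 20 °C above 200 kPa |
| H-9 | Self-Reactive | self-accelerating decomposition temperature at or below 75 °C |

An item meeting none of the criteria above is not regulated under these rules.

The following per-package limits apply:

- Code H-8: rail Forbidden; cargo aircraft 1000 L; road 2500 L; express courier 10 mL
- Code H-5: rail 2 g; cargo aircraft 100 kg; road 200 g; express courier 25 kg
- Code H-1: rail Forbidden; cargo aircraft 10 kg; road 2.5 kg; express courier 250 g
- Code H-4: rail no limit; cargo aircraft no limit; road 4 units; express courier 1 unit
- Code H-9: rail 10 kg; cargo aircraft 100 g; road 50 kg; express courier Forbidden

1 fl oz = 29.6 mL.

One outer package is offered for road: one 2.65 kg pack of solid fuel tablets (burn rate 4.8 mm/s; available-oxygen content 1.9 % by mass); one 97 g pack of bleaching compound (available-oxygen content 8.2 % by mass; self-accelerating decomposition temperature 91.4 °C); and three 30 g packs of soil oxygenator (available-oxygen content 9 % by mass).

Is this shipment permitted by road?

The solid fuel tablets have burn rate 4.8 mm/s, which is > 2 mm/s, so they are Code H-1 (Flammable Solid).
With available-oxygen content 8.2 % by mass (≥ 5 % by mass), the bleaching compound falls in Code H-5.
Soil oxygenator: available-oxygen content 9 % by mass ≥ 5 % by mass → Code H-5 (Oxidizer).
Total Code H-5: 97 g + (three 30 g packs = 90 g) = 187 g.
187 g ≤ 200 g (road limit, Code H-5) — within limit.
Code H-1 quantity: 2.65 kg.
That exceeds the Code H-1 road limit of 2.5 kg.

No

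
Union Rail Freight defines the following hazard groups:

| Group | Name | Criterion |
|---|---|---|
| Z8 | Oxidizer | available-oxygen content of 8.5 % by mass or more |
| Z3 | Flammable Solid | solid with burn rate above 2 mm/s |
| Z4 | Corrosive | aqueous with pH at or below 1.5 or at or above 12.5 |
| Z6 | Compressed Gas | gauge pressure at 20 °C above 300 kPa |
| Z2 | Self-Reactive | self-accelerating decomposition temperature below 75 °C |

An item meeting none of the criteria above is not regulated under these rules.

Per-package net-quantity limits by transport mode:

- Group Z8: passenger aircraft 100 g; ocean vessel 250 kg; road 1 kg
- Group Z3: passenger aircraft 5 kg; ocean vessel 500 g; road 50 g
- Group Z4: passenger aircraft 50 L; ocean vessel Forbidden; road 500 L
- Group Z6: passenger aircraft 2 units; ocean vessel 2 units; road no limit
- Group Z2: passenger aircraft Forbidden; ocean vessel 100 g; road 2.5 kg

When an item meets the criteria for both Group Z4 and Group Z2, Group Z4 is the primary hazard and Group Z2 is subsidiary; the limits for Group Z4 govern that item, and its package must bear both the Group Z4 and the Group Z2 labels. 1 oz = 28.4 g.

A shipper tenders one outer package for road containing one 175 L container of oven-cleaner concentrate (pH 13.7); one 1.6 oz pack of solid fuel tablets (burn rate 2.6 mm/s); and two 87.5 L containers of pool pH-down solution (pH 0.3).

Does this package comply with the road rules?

Oven-cleaner concentrate: pH 13.7 ≥ 12.5 → Group Z4 (Corrosive).
With burn rate 2.6 mm/s (> 2 mm/s), the solid fuel tablets fall in Group Z3.
With pH 0.3 (≤ 1.5), the pool pH-down solution falls in Group Z4.
Total Group Z4: 175 L + (two 87.5 L containers = 175 L) = 350 L.
350 L ≤ 500 L (road limit, Group Z4) — within limit.
Group Z3 quantity: one 1.6 oz pack = 45.44 g.
That is within the Group Z3 road limit of 50 g.
Every hazard group is within its road limit and no segregation rule is violated.

Yes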